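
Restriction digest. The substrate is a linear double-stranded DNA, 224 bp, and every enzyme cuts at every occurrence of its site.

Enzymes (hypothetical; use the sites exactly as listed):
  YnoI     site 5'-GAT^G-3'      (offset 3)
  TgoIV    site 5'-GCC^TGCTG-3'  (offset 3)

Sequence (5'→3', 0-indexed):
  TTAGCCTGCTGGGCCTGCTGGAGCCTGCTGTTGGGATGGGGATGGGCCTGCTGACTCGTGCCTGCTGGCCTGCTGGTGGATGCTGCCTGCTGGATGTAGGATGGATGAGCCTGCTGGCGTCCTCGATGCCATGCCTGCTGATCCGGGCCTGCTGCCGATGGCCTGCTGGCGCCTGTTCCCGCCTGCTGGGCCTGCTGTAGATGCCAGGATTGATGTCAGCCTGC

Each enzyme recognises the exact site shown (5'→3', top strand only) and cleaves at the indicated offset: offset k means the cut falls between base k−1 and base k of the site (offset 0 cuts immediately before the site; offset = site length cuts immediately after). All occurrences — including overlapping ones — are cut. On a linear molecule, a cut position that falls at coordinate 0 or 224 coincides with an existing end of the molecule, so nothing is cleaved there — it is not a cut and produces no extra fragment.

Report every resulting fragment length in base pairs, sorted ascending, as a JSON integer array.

[4,4,5,5,6,6,6,7,8,8,8,9,9,10,10,10,10,11,12,12,14,14,16,20]

Site scan:
  YnoI (GATG, off=3): starts [34, 40, 78, 92, 99, 103, 124, 156, 199, 211] → cuts [37, 43, 81, 95, 102, 106, 127, 159, 202, 214]
  TgoIV (GCCTGCTG, off=3): starts [3, 12, 22, 45, 59, 67, 84, 108, 132, 146, 160, 180, 189] → cuts [6, 15, 25, 48, 62, 70, 87, 111, 135, 149, 163, 183, 192]

All cut coordinates (distinct, sorted): [6, 15, 25, 37, 43, 48, 62, 70, 81, 87, 95, 102, 106, 111, 127, 135, 149, 159, 163, 183, 192, 202, 214]

Fragment lengths:
  [0,6): 6 bp
  [6,15): 9 bp
  [15,25): 10 bp
  [25,37): 12 bp
  [37,43): 6 bp
  [43,48): 5 bp
  [48,62): 14 bp
  [62,70): 8 bp
  [70,81): 11 bp
  [81,87): 6 bp
  [87,95): 8 bp
  [95,102): 7 bp
  [102,106): 4 bp
  [106,111): 5 bp
  [111,127): 16 bp
  [127,135): 8 bp
  [135,149): 14 bp
  [149,159): 10 bp
  [159,163): 4 bp
  [163,183): 20 bp
  [183,192): 9 bp
  [192,202): 10 bp
  [202,214): 12 bp
  [214,224): 10 bp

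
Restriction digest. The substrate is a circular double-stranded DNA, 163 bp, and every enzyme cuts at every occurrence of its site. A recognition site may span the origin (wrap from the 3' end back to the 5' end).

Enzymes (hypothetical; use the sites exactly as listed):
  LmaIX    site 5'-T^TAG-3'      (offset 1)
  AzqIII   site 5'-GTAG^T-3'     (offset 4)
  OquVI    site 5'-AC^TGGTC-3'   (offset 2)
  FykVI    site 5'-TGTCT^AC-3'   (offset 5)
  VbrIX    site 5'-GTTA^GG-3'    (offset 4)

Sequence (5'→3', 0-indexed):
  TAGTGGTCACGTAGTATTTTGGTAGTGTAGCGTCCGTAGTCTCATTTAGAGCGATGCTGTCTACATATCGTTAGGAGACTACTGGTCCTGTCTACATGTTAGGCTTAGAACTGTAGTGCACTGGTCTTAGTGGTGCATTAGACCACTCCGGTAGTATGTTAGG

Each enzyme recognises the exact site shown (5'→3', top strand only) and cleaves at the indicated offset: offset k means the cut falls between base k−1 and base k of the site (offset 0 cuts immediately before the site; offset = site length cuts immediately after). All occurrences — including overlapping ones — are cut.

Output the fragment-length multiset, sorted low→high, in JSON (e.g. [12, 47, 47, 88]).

Per-enzyme occurrences:
  LmaIX (TTAG, off=1): starts [45, 70, 98, 104, 126, 137, 158] → cuts [46, 71, 99, 105, 127, 138, 159]
  AzqIII (GTAGT, off=4): starts [10, 21, 35, 112, 150, 162] → cuts [3, 14, 25, 39, 116, 154]
  OquVI (ACTGGTC, off=2): starts [80, 119] → cuts [82, 121]
  FykVI (TGTCTAC, off=5): starts [57, 88] → cuts [62, 93]
  VbrIX (GTTAGG, off=4): starts [69, 97, 157] → cuts [73, 101, 161]

Pooled cuts: [3, 14, 25, 39, 46, 62, 71, 73, 82, 93, 99, 101, 105, 116, 121, 127, 138, 154, 159, 161]

Fragments:
  3→14: 11 bp
  14→25: 11 bp
  25→39: 14 bp
  39→46: 7 bp
  46→62: 16 bp
  62→71: 9 bp
  71→73: 2 bp
  73→82: 9 bp
  82→93: 11 bp
  93→99: 6 bp
  99→101: 2 bp
  101→105: 4 bp
  105→116: 11 bp
  116→121: 5 bp
  121→127: 6 bp
  127→138: 11 bp
  138→154: 16 bp
  154→159: 5 bp
  159→161: 2 bp
  161→3 (wrap): 163-161+3 = 5 bp

[2,2,2,4,5,5,5,6,6,7,9,9,11,11,11,11,11,14,16,16]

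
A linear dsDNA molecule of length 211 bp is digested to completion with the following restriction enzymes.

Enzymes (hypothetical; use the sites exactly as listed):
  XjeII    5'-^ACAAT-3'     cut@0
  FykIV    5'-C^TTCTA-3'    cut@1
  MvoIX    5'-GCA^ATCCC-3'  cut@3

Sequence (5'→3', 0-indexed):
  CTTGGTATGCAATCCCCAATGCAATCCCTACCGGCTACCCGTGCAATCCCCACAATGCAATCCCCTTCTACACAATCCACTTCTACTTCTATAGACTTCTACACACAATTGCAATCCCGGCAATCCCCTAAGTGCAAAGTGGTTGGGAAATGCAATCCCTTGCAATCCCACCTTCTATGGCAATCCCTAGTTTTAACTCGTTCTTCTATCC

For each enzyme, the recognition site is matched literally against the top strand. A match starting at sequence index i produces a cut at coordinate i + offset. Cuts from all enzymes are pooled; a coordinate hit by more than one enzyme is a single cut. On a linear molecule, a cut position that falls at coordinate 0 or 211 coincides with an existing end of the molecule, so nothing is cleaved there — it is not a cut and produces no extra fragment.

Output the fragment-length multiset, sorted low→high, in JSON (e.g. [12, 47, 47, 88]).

Scan for sites:
  XjeII (ACAAT, off=0): starts [51, 71, 104] → cuts [51, 71, 104]
  FykIV (CTTCTA, off=1): starts [64, 79, 85, 95, 171, 202] → cuts [65, 80, 86, 96, 172, 203]
  MvoIX (GCAATCCC, off=3): starts [8, 20, 42, 56, 110, 119, 151, 161, 179] → cuts [11, 23, 45, 59, 113, 122, 154, 164, 182]

Pooled cuts: [11, 23, 45, 51, 59, 65, 71, 80, 86, 96, 104, 113, 122, 154, 164, 172, 182, 203]

Fragment lengths:
  [0,11): 11 bp
  [11,23): 12 bp
  [23,45): 22 bp
  [45,51): 6 bp
  [51,59): 8 bp
  [59,65): 6 bp
  [65,71): 6 bp
  [71,80): 9 bp
  [80,86): 6 bp
  [86,96): 10 bp
  [96,104): 8 bp
  [104,113): 9 bp
  [113,122): 9 bp
  [122,154): 32 bp
  [154,164): 10 bp
  [164,172): 8 bp
  [172,182): 10 bp
  [182,203): 21 bp
  [203,211): 8 bp

[6,6,6,6,8,8,8,8,9,9,9,10,10,10,11,12,21,22,32]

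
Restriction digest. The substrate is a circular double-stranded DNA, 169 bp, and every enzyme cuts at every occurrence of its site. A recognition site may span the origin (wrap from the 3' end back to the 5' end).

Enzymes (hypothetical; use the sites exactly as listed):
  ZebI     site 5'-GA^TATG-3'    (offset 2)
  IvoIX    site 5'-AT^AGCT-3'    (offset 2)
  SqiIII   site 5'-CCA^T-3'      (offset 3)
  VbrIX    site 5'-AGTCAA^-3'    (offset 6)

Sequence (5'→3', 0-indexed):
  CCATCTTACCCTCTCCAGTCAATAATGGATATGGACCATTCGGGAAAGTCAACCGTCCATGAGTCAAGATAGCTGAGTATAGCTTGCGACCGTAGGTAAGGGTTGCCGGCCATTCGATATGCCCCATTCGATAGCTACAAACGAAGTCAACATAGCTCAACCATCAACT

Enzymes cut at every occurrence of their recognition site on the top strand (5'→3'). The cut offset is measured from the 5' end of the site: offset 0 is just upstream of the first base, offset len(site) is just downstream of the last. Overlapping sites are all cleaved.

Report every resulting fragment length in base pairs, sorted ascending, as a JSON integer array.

[3,3,5,6,7,7,8,9,9,9,10,10,14,18,19,32]

Per-enzyme occurrences:
  ZebI (GATATG, off=2): starts [27, 115] → cuts [29, 117]
  IvoIX (ATAGCT, off=2): starts [68, 78, 130, 151] → cuts [70, 80, 132, 153]
  SqiIII (CCAT, off=3): starts [0, 35, 56, 109, 123, 160] → cuts [3, 38, 59, 112, 126, 163]
  VbrIX (AGTCAA, off=6): starts [16, 46, 61, 144] → cuts [22, 52, 67, 150]

All cut coordinates (distinct, sorted): [3, 22, 29, 38, 52, 59, 67, 70, 80, 112, 117, 126, 132, 150, 153, 163]

Fragment lengths:
  3→22: 19 bp
  22→29: 7 bp
  29→38: 9 bp
  38→52: 14 bp
  52→59: 7 bp
  59→67: 8 bp
  67→70: 3 bp
  70→80: 10 bp
  80→112: 32 bp
  112→117: 5 bp
  117→126: 9 bp
  126→132: 6 bp
  132→150: 18 bp
  150→153: 3 bp
  153→163: 10 bp
  163→3 (wrap): 169-163+3 = 9 bp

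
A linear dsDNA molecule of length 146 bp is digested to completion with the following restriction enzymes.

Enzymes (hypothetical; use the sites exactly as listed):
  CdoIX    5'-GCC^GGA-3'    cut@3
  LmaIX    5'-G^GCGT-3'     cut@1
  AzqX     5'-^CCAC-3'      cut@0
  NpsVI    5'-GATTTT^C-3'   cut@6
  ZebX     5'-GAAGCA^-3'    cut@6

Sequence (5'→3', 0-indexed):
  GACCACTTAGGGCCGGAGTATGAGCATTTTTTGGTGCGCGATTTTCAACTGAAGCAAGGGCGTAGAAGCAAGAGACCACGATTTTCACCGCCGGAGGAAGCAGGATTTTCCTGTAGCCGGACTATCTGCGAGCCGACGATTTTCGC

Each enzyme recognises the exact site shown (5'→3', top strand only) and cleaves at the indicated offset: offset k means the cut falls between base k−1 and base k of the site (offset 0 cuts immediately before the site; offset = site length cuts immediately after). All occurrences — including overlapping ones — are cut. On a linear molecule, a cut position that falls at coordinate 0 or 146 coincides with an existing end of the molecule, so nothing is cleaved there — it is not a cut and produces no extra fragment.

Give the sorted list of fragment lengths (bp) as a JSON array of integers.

[2,3,3,5,7,7,9,10,10,11,11,12,25,31]

Scan for sites:
  CdoIX GCCGGA/3: at [11, 89, 115] ⇒ [14, 92, 118]
  LmaIX GGCGT/1: at [58] ⇒ [59]
  AzqX CCAC/0: at [2, 75] ⇒ [2, 75]
  NpsVI GATTTTC/6: at [39, 79, 103, 137] ⇒ [45, 85, 109, 143]
  ZebX GAAGCA/6: at [50, 64, 96] ⇒ [56, 70, 102]

Pooled cuts: [2, 14, 45, 56, 59, 70, 75, 85, 92, 102, 109, 118, 143]

Fragment lengths:
  [0,2): 2 bp
  [2,14): 12 bp
  [14,45): 31 bp
  [45,56): 11 bp
  [56,59): 3 bp
  [59,70): 11 bp
  [70,75): 5 bp
  [75,85): 10 bp
  [85,92): 7 bp
  [92,102): 10 bp
  [102,109): 7 bp
  [109,118): 9 bp
  [118,143): 25 bp
  [143,146): 3 bp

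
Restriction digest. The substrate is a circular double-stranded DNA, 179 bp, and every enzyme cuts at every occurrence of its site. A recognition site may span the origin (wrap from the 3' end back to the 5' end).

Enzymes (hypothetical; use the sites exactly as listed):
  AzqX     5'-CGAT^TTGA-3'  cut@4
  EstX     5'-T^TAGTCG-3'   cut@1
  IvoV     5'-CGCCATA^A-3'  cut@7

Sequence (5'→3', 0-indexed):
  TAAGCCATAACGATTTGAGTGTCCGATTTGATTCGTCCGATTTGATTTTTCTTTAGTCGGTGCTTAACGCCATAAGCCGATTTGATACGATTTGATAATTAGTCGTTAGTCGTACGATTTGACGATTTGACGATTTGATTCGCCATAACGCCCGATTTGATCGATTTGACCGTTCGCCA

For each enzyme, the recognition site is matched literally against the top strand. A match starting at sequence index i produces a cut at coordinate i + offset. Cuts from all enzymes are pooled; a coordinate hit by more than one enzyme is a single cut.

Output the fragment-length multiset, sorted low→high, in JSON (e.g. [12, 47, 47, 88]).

Site scan:
  AzqX CGATTTGA/4: at [10, 23, 37, 77, 87, 114, 122, 130, 152, 161] ⇒ [14, 27, 41, 81, 91, 118, 126, 134, 156, 165]
  EstX TTAGTCG/1: at [52, 98, 105] ⇒ [53, 99, 106]
  IvoV CGCCATAA/7: at [67, 140, 174] ⇒ [2, 74, 147]

Pooled cuts: [2, 14, 27, 41, 53, 74, 81, 91, 99, 106, 118, 126, 134, 147, 156, 165]

Fragment lengths:
  2→14: 12 bp
  14→27: 13 bp
  27→41: 14 bp
  41→53: 12 bp
  53→74: 21 bp
  74→81: 7 bp
  81→91: 10 bp
  91→99: 8 bp
  99→106: 7 bp
  106→118: 12 bp
  118→126: 8 bp
  126→134: 8 bp
  134→147: 13 bp
  147→156: 9 bp
  156→165: 9 bp
  165→2 (wrap): 179-165+2 = 16 bp

[7,7,8,8,8,9,9,10,12,12,12,13,13,14,16,21]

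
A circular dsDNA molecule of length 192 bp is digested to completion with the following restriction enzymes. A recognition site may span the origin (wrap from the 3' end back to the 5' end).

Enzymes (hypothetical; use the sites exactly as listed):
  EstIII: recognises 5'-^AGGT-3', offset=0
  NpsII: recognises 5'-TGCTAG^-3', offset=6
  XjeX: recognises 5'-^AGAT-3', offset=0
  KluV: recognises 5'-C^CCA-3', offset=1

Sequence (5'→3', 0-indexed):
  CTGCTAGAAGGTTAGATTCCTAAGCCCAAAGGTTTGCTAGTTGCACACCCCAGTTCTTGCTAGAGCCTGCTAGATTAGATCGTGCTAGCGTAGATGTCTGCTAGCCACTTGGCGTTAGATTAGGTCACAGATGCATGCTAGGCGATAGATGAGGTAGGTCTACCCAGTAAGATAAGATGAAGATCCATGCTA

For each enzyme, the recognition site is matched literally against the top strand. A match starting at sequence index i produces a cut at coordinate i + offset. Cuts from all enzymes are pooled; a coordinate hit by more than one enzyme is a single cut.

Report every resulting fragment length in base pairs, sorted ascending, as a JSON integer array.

[1,2,3,3,4,4,5,5,5,5,5,6,6,7,8,8,9,11,12,12,12,13,13,14,19]

Scan for sites:
  EstIII AGGT/0: at [8, 29, 121, 151, 155] ⇒ [8, 29, 121, 151, 155]
  NpsII TGCTAG/6: at [1, 34, 57, 67, 82, 98, 135] ⇒ [7, 40, 63, 73, 88, 104, 141]
  XjeX AGAT/0: at [13, 71, 76, 91, 116, 128, 146, 169, 174, 180] ⇒ [13, 71, 76, 91, 116, 128, 146, 169, 174, 180]
  KluV CCCA/1: at [24, 48, 162] ⇒ [25, 49, 163]

All cut coordinates (distinct, sorted): [7, 8, 13, 25, 29, 40, 49, 63, 71, 73, 76, 88, 91, 104, 116, 121, 128, 141, 146, 151, 155, 163, 169, 174, 180]

Fragments:
  7→8: 1 bp
  8→13: 5 bp
  13→25: 12 bp
  25→29: 4 bp
  29→40: 11 bp
  40→49: 9 bp
  49→63: 14 bp
  63→71: 8 bp
  71→73: 2 bp
  73→76: 3 bp
  76→88: 12 bp
  88→91: 3 bp
  91→104: 13 bp
  104→116: 12 bp
  116→121: 5 bp
  121→128: 7 bp
  128→141: 13 bp
  141→146: 5 bp
  146→151: 5 bp
  151→155: 4 bp
  155→163: 8 bp
  163→169: 6 bp
  169→174: 5 bp
  174→180: 6 bp
  180→7 (wrap): 192-180+7 = 19 bp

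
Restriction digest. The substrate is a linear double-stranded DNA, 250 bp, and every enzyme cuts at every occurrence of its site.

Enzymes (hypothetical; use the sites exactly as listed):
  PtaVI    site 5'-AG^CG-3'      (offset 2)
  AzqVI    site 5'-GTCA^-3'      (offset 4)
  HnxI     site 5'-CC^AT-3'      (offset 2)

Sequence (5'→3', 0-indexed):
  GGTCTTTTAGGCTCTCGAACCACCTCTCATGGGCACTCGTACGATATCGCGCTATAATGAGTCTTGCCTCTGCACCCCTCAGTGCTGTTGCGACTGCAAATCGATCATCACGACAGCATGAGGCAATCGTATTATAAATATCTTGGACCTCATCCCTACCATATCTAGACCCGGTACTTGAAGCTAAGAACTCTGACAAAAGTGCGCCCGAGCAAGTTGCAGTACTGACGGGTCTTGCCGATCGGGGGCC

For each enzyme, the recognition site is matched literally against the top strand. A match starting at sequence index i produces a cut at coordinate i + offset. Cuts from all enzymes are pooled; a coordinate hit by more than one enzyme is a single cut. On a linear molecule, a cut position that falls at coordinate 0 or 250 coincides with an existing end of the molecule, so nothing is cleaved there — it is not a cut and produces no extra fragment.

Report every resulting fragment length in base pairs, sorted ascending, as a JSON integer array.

Per-enzyme occurrences:
  PtaVI (AGCG, off=2): no sites
  AzqVI (GTCA, off=4): no sites
  HnxI CCAT/2: at [158] ⇒ [160]

All cut coordinates (distinct, sorted): [160]

Fragment lengths:
  [0,160): 160 bp
  [160,250): 90 bp

[90,160]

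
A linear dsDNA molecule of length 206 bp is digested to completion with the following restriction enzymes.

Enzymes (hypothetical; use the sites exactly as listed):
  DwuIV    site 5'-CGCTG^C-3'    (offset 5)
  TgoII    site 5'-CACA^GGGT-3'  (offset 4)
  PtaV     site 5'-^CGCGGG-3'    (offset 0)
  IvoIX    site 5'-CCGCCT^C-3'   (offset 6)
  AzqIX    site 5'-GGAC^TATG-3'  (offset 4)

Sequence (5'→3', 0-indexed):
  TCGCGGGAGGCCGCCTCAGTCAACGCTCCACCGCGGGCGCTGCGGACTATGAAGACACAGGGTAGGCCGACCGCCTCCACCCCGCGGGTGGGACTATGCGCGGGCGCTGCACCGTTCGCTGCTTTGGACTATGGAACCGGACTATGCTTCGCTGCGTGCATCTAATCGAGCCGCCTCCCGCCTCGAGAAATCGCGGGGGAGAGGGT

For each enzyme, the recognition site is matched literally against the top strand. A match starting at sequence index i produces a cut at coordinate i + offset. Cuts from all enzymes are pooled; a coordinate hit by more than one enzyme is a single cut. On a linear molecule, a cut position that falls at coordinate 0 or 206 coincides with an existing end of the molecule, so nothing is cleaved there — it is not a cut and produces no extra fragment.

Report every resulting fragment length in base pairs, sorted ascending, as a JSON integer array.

[1,4,5,6,7,8,8,11,11,12,12,12,12,13,15,15,15,17,22]

Site scan:
  DwuIV CGCTGC/5: at [37, 104, 116, 149] ⇒ [42, 109, 121, 154]
  TgoII CACAGGGT/4: at [55] ⇒ [59]
  PtaV CGCGGG/0: at [1, 31, 82, 98, 191] ⇒ [1, 31, 82, 98, 191]
  IvoIX CCGCCTC/6: at [10, 70, 170, 177] ⇒ [16, 76, 176, 183]
  AzqIX GGACTATG/4: at [43, 90, 125, 138] ⇒ [47, 94, 129, 142]

All cut coordinates (distinct, sorted): [1, 16, 31, 42, 47, 59, 76, 82, 94, 98, 109, 121, 129, 142, 154, 176, 183, 191]

Fragment lengths:
  [0,1): 1 bp
  [1,16): 15 bp
  [16,31): 15 bp
  [31,42): 11 bp
  [42,47): 5 bp
  [47,59): 12 bp
  [59,76): 17 bp
  [76,82): 6 bp
  [82,94): 12 bp
  [94,98): 4 bp
  [98,109): 11 bp
  [109,121): 12 bp
  [121,129): 8 bp
  [129,142): 13 bp
  [142,154): 12 bp
  [154,176): 22 bp
  [176,183): 7 bp
  [183,191): 8 bp
  [191,206): 15 bp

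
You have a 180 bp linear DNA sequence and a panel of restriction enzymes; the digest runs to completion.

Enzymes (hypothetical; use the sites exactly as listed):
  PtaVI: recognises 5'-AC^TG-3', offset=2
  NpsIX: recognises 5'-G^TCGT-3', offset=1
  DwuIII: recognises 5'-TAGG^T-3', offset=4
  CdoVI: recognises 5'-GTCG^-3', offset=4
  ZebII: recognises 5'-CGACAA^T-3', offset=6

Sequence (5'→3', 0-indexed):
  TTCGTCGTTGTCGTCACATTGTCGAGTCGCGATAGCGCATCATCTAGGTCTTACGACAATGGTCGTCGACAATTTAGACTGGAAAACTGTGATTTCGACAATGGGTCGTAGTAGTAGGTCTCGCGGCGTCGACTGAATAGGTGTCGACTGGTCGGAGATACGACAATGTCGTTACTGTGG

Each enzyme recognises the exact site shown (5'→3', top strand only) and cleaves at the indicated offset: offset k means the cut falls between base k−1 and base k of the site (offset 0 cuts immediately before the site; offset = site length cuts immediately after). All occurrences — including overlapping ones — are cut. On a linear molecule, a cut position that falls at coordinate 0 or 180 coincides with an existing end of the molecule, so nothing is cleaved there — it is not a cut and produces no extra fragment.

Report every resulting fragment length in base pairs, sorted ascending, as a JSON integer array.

Per-enzyme occurrences:
  PtaVI ACTG/2: at [77, 85, 131, 146, 173] ⇒ [79, 87, 133, 148, 175]
  NpsIX GTCGT/1: at [3, 9, 61, 104, 167] ⇒ [4, 10, 62, 105, 168]
  DwuIII TAGGT/4: at [44, 114, 137] ⇒ [48, 118, 141]
  CdoVI GTCG/4: at [3, 9, 20, 25, 61, 64, 104, 127, 142, 150, 167] ⇒ [7, 13, 24, 29, 65, 68, 108, 131, 146, 154, 171]
  ZebII CGACAAT/6: at [53, 66, 95, 160] ⇒ [59, 72, 101, 166]

Pooled cuts: [4, 7, 10, 13, 24, 29, 48, 59, 62, 65, 68, 72, 79, 87, 101, 105, 108, 118, 131, 133, 141, 146, 148, 154, 166, 168, 171, 175]

Fragments:
  [0,4): 4 bp
  [4,7): 3 bp
  [7,10): 3 bp
  [10,13): 3 bp
  [13,24): 11 bp
  [24,29): 5 bp
  [29,48): 19 bp
  [48,59): 11 bp
  [59,62): 3 bp
  [62,65): 3 bp
  [65,68): 3 bp
  [68,72): 4 bp
  [72,79): 7 bp
  [79,87): 8 bp
  [87,101): 14 bp
  [101,105): 4 bp
  [105,108): 3 bp
  [108,118): 10 bp
  [118,131): 13 bp
  [131,133): 2 bp
  [133,141): 8 bp
  [141,146): 5 bp
  [146,148): 2 bp
  [148,154): 6 bp
  [154,166): 12 bp
  [166,168): 2 bp
  [168,171): 3 bp
  [171,175): 4 bp
  [175,180): 5 bp

[2,2,2,3,3,3,3,3,3,3,3,4,4,4,4,5,5,5,6,7,8,8,10,11,11,12,13,14,19]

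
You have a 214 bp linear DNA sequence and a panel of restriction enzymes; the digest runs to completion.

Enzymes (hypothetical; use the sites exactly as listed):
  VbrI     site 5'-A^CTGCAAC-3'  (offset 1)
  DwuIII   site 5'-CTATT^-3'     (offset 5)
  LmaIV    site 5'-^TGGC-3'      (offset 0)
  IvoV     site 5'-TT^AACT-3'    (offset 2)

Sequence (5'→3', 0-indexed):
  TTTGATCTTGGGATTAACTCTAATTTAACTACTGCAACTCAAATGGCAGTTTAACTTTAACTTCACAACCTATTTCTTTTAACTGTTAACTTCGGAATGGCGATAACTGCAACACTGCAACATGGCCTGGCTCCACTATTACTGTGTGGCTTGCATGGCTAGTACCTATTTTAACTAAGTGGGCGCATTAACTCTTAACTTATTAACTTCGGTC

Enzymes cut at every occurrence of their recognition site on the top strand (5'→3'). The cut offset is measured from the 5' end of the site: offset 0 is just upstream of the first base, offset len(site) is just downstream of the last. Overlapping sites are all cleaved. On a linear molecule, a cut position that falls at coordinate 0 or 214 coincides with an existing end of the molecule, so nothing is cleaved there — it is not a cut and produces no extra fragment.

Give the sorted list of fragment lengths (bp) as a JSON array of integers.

Scan for sites:
  VbrI ACTGCAAC/1: at [30, 105, 113] ⇒ [31, 106, 114]
  DwuIII CTATT/5: at [69, 135, 165] ⇒ [74, 140, 170]
  LmaIV TGGC/0: at [43, 97, 122, 127, 146, 155] ⇒ [43, 97, 122, 127, 146, 155]
  IvoV TTAACT/2: at [13, 24, 50, 56, 78, 85, 170, 187, 194, 202] ⇒ [15, 26, 52, 58, 80, 87, 172, 189, 196, 204]

Pooled cuts: [15, 26, 31, 43, 52, 58, 74, 80, 87, 97, 106, 114, 122, 127, 140, 146, 155, 170, 172, 189, 196, 204]

Fragments:
  [0,15): 15 bp
  [15,26): 11 bp
  [26,31): 5 bp
  [31,43): 12 bp
  [43,52): 9 bp
  [52,58): 6 bp
  [58,74): 16 bp
  [74,80): 6 bp
  [80,87): 7 bp
  [87,97): 10 bp
  [97,106): 9 bp
  [106,114): 8 bp
  [114,122): 8 bp
  [122,127): 5 bp
  [127,140): 13 bp
  [140,146): 6 bp
  [146,155): 9 bp
  [155,170): 15 bp
  [170,172): 2 bp
  [172,189): 17 bp
  [189,196): 7 bp
  [196,204): 8 bp
  [204,214): 10 bp

[2,5,5,6,6,6,7,7,8,8,8,9,9,9,10,10,11,12,13,15,15,16,17]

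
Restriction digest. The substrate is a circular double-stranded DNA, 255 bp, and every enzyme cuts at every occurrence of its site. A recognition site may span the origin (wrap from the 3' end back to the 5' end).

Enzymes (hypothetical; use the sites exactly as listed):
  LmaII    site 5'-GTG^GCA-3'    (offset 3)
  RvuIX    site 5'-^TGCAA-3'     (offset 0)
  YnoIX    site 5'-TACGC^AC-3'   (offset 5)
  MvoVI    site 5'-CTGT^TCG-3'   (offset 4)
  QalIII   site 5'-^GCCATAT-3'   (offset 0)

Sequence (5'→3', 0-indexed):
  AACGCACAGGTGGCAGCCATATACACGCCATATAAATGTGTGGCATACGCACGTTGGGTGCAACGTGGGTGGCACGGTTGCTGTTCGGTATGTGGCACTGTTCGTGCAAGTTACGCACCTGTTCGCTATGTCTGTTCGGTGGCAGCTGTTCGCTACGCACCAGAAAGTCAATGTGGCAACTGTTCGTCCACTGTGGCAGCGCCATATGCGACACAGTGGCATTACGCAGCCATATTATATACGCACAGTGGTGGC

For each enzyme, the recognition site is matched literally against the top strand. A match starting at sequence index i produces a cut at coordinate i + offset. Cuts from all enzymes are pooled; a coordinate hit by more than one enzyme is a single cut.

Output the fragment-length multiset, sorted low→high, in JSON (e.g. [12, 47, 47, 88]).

[3,3,5,6,6,7,8,8,8,8,9,9,10,10,11,12,12,13,13,13,14,16,16,17,18]

Site scan:
  LmaII (GTGGCA, off=3): starts [9, 39, 68, 91, 138, 172, 192, 215, 250] → cuts [12, 42, 71, 94, 141, 175, 195, 218, 253]
  RvuIX (TGCAA, off=0): starts [58, 104] → cuts [58, 104]
  YnoIX (TACGCAC, off=5): starts [45, 111, 153, 239] → cuts [50, 116, 158, 244]
  MvoVI (CTGTTCG, off=4): starts [80, 97, 118, 131, 145, 179] → cuts [84, 101, 122, 135, 149, 183]
  QalIII (GCCATAT, off=0): starts [15, 26, 200, 228] → cuts [15, 26, 200, 228]

All cut coordinates (distinct, sorted): [12, 15, 26, 42, 50, 58, 71, 84, 94, 101, 104, 116, 122, 135, 141, 149, 158, 175, 183, 195, 200, 218, 228, 244, 253]

Fragments:
  12→15: 3 bp
  15→26: 11 bp
  26→42: 16 bp
  42→50: 8 bp
  50→58: 8 bp
  58→71: 13 bp
  71→84: 13 bp
  84→94: 10 bp
  94→101: 7 bp
  101→104: 3 bp
  104→116: 12 bp
  116→122: 6 bp
  122→135: 13 bp
  135→141: 6 bp
  141→149: 8 bp
  149→158: 9 bp
  158→175: 17 bp
  175→183: 8 bp
  183→195: 12 bp
  195→200: 5 bp
  200→218: 18 bp
  218→228: 10 bp
  228→244: 16 bp
  244→253: 9 bp
  253→12 (wrap): 255-253+12 = 14 bp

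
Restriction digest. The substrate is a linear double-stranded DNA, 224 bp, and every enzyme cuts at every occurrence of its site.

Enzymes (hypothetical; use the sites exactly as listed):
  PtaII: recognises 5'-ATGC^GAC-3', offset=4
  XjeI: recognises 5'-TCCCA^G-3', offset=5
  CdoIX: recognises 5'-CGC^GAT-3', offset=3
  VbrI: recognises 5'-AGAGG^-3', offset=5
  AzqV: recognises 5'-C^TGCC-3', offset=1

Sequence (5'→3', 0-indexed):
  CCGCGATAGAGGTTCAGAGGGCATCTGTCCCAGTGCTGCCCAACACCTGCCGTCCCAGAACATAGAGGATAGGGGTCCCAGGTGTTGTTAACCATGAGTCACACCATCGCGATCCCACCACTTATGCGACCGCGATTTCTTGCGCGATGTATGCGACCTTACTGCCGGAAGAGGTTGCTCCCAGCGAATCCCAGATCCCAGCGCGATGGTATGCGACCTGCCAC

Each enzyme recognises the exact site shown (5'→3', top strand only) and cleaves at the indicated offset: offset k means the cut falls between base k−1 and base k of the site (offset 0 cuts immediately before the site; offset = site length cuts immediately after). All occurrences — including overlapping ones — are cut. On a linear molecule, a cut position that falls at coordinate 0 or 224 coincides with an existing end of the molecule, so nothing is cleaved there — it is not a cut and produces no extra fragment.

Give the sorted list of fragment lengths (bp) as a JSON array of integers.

Per-enzyme occurrences:
  PtaII ATGCGAC/4: at [123, 150, 210] ⇒ [127, 154, 214]
  XjeI TCCCAG/5: at [27, 52, 75, 178, 188, 195] ⇒ [32, 57, 80, 183, 193, 200]
  CdoIX CGCGAT/3: at [1, 107, 130, 142, 201] ⇒ [4, 110, 133, 145, 204]
  VbrI AGAGG/5: at [7, 15, 63, 169] ⇒ [12, 20, 68, 174]
  AzqV CTGCC/1: at [35, 46, 161, 217] ⇒ [36, 47, 162, 218]

All cut coordinates (distinct, sorted): [4, 12, 20, 32, 36, 47, 57, 68, 80, 110, 127, 133, 145, 154, 162, 174, 183, 193, 200, 204, 214, 218]

Fragments:
  [0,4): 4 bp
  [4,12): 8 bp
  [12,20): 8 bp
  [20,32): 12 bp
  [32,36): 4 bp
  [36,47): 11 bp
  [47,57): 10 bp
  [57,68): 11 bp
  [68,80): 12 bp
  [80,110): 30 bp
  [110,127): 17 bp
  [127,133): 6 bp
  [133,145): 12 bp
  [145,154): 9 bp
  [154,162): 8 bp
  [162,174): 12 bp
  [174,183): 9 bp
  [183,193): 10 bp
  [193,200): 7 bp
  [200,204): 4 bp
  [204,214): 10 bp
  [214,218): 4 bp
  [218,224): 6 bp

[4,4,4,4,6,6,7,8,8,8,9,9,10,10,10,11,11,12,12,12,12,17,30]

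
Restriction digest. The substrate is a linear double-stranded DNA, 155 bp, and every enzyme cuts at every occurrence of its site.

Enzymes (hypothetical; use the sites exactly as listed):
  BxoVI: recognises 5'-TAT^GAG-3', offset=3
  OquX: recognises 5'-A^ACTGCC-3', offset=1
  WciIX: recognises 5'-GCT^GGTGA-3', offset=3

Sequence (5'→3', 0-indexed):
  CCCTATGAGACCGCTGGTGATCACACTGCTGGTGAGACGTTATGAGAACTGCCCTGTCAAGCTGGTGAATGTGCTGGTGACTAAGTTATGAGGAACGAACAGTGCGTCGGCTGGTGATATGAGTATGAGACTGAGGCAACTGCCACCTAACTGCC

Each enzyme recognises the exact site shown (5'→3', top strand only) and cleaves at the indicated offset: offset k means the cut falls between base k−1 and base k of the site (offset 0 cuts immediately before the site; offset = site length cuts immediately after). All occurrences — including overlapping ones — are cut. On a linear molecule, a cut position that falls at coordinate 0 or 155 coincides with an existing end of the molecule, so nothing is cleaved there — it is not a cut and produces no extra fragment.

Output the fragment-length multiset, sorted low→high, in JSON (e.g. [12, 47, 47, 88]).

Per-enzyme occurrences:
  BxoVI TATGAG/3: at [3, 40, 86, 117, 123] ⇒ [6, 43, 89, 120, 126]
  OquX AACTGCC/1: at [46, 137, 148] ⇒ [47, 138, 149]
  WciIX GCTGGTGA/3: at [12, 27, 60, 72, 109] ⇒ [15, 30, 63, 75, 112]

All cut coordinates (distinct, sorted): [6, 15, 30, 43, 47, 63, 75, 89, 112, 120, 126, 138, 149]

Fragment lengths:
  [0,6): 6 bp
  [6,15): 9 bp
  [15,30): 15 bp
  [30,43): 13 bp
  [43,47): 4 bp
  [47,63): 16 bp
  [63,75): 12 bp
  [75,89): 14 bp
  [89,112): 23 bp
  [112,120): 8 bp
  [120,126): 6 bp
  [126,138): 12 bp
  [138,149): 11 bp
  [149,155): 6 bp

[4,6,6,6,8,9,11,12,12,13,14,15,16,23]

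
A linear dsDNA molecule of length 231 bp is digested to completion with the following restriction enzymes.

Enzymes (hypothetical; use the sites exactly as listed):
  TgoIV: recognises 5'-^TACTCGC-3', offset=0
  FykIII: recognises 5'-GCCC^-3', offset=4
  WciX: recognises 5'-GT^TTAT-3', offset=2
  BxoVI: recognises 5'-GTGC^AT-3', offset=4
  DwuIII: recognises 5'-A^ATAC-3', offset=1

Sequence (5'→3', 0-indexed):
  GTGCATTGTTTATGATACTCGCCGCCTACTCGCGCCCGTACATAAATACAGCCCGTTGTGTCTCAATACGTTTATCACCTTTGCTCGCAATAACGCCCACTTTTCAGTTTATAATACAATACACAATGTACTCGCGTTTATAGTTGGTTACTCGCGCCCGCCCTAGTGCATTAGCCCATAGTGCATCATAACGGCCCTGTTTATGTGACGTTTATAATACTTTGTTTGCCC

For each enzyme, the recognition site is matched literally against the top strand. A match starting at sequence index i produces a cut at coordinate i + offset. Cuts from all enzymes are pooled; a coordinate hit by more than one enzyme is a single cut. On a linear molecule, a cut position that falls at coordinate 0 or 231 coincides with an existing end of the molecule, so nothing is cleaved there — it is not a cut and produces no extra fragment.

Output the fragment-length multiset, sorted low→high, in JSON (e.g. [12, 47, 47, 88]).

[3,4,4,5,5,5,5,6,6,6,7,8,8,9,9,10,10,11,11,11,11,11,11,13,15,27]

Site scan:
  TgoIV TACTCGC/0: at [15, 26, 128, 148] ⇒ [15, 26, 128, 148]
  FykIII GCCC/4: at [33, 50, 94, 155, 159, 173, 193, 227] ⇒ [37, 54, 98, 159, 163, 177, 197] (position 231 is a terminus of the linear molecule — no cut)
  WciX GTTTAT/2: at [7, 69, 106, 135, 198, 209] ⇒ [9, 71, 108, 137, 200, 211]
  BxoVI GTGCAT/4: at [0, 165, 180] ⇒ [4, 169, 184]
  DwuIII AATAC/1: at [44, 64, 112, 117, 215] ⇒ [45, 65, 113, 118, 216]

Pooled cuts: [4, 9, 15, 26, 37, 45, 54, 65, 71, 98, 108, 113, 118, 128, 137, 148, 159, 163, 169, 177, 184, 197, 200, 211, 216]

Fragment lengths:
  [0,4): 4 bp
  [4,9): 5 bp
  [9,15): 6 bp
  [15,26): 11 bp
  [26,37): 11 bp
  [37,45): 8 bp
  [45,54): 9 bp
  [54,65): 11 bp
  [65,71): 6 bp
  [71,98): 27 bp
  [98,108): 10 bp
  [108,113): 5 bp
  [113,118): 5 bp
  [118,128): 10 bp
  [128,137): 9 bp
  [137,148): 11 bp
  [148,159): 11 bp
  [159,163): 4 bp
  [163,169): 6 bp
  [169,177): 8 bp
  [177,184): 7 bp
  [184,197): 13 bp
  [197,200): 3 bp
  [200,211): 11 bp
  [211,216): 5 bp
  [216,231): 15 bp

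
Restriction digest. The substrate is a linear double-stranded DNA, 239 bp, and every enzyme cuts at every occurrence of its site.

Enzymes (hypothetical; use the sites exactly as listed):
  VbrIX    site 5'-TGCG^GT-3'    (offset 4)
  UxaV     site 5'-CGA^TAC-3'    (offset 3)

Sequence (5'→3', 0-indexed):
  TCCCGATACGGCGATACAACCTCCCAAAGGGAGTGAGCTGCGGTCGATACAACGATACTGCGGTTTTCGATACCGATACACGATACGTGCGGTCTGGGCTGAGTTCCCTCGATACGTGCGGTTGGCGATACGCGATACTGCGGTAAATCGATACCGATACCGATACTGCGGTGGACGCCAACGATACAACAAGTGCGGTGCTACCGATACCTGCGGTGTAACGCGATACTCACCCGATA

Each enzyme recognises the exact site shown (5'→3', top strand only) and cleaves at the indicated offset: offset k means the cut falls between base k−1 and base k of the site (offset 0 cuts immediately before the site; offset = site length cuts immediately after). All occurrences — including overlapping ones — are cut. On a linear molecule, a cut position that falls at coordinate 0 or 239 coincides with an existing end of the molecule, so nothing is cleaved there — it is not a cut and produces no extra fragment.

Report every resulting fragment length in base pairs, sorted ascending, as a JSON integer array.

[5,6,6,6,6,7,7,7,7,7,8,8,8,8,8,8,8,9,10,11,13,13,14,21,28]

Scan for sites:
  VbrIX TGCGGT/4: at [38, 58, 87, 116, 138, 166, 193, 211] ⇒ [42, 62, 91, 120, 142, 170, 197, 215]
  UxaV CGATAC/3: at [3, 11, 44, 52, 67, 73, 80, 109, 125, 132, 148, 154, 160, 181, 204, 223] ⇒ [6, 14, 47, 55, 70, 76, 83, 112, 128, 135, 151, 157, 163, 184, 207, 226]

All cut coordinates (distinct, sorted): [6, 14, 42, 47, 55, 62, 70, 76, 83, 91, 112, 120, 128, 135, 142, 151, 157, 163, 170, 184, 197, 207, 215, 226]

Fragments:
  [0,6): 6 bp
  [6,14): 8 bp
  [14,42): 28 bp
  [42,47): 5 bp
  [47,55): 8 bp
  [55,62): 7 bp
  [62,70): 8 bp
  [70,76): 6 bp
  [76,83): 7 bp
  [83,91): 8 bp
  [91,112): 21 bp
  [112,120): 8 bp
  [120,128): 8 bp
  [128,135): 7 bp
  [135,142): 7 bp
  [142,151): 9 bp
  [151,157): 6 bp
  [157,163): 6 bp
  [163,170): 7 bp
  [170,184): 14 bp
  [184,197): 13 bp
  [197,207): 10 bp
  [207,215): 8 bp
  [215,226): 11 bp
  [226,239): 13 bp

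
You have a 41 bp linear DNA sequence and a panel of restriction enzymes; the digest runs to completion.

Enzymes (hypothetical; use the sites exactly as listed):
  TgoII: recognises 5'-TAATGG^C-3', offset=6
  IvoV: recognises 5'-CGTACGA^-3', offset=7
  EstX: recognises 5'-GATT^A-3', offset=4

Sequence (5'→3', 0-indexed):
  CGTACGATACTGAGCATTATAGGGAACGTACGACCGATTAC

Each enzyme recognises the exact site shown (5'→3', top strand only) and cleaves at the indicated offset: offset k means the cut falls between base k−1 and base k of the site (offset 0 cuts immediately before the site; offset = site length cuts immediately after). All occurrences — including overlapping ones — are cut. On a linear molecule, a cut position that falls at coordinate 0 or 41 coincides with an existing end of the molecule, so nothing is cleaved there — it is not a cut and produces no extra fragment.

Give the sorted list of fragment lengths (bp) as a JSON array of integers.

[2,6,7,26]

Site scan:
  TgoII (TAATGGC, off=6): no sites
  IvoV (CGTACGA, off=7): starts [0, 26] → cuts [7, 33]
  EstX (GATTA, off=4): starts [35] → cuts [39]

All cut coordinates (distinct, sorted): [7, 33, 39]

Fragment lengths:
  [0,7): 7 bp
  [7,33): 26 bp
  [33,39): 6 bp
  [39,41): 2 bp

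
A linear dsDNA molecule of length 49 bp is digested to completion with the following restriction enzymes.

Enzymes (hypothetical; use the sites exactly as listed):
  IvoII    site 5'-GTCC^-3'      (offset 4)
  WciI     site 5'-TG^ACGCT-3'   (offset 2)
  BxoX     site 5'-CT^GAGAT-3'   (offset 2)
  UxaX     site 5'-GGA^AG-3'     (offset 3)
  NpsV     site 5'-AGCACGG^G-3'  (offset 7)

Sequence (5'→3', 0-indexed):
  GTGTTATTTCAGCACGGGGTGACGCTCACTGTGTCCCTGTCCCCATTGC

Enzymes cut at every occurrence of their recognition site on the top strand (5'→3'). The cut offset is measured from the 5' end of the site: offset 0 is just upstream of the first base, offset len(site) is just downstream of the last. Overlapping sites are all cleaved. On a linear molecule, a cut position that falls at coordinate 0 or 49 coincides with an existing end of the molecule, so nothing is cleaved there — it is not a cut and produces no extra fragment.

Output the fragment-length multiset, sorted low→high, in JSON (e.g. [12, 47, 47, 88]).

Scan for sites:
  IvoII (GTCC, off=4): starts [32, 38] → cuts [36, 42]
  WciI (TGACGCT, off=2): starts [19] → cuts [21]
  BxoX (CTGAGAT, off=2): no sites
  UxaX (GGAAG, off=3): no sites
  NpsV (AGCACGGG, off=7): starts [10] → cuts [17]

All cut coordinates (distinct, sorted): [17, 21, 36, 42]

Fragment lengths:
  [0,17): 17 bp
  [17,21): 4 bp
  [21,36): 15 bp
  [36,42): 6 bp
  [42,49): 7 bp

[4,6,7,15,17]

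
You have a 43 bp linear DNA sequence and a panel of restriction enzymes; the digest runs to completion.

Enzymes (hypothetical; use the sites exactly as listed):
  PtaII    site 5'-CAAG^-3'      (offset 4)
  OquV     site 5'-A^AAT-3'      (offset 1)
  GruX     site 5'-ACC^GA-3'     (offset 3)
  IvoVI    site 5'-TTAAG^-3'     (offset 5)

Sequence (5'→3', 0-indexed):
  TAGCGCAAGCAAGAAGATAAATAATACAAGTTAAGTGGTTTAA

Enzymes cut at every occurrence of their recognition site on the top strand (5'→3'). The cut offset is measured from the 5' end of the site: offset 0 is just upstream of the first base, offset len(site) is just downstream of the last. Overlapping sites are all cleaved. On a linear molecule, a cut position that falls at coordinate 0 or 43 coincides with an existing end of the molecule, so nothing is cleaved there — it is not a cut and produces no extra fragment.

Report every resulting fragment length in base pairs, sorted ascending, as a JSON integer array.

Per-enzyme occurrences:
  PtaII CAAG/4: at [5, 9, 26] ⇒ [9, 13, 30]
  OquV AAAT/1: at [18] ⇒ [19]
  GruX (ACCGA, off=3): no sites
  IvoVI TTAAG/5: at [30] ⇒ [35]

All cut coordinates (distinct, sorted): [9, 13, 19, 30, 35]

Fragment lengths:
  [0,9): 9 bp
  [9,13): 4 bp
  [13,19): 6 bp
  [19,30): 11 bp
  [30,35): 5 bp
  [35,43): 8 bp

[4,5,6,8,9,11]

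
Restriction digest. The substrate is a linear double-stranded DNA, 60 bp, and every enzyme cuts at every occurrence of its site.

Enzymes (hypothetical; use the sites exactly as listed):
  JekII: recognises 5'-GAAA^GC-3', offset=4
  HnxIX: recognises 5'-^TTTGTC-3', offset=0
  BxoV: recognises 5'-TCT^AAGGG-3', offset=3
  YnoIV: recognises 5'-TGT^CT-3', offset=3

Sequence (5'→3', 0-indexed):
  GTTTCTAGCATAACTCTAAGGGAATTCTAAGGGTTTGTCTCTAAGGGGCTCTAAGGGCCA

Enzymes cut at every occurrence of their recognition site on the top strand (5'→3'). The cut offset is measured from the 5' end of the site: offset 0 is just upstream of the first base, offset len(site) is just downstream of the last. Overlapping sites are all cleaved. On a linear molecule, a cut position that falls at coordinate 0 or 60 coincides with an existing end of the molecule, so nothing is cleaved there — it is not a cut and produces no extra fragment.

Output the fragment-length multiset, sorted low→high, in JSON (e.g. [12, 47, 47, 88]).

Site scan:
  JekII (GAAAGC, off=4): no sites
  HnxIX TTTGTC/0: at [33] ⇒ [33]
  BxoV TCTAAGGG/3: at [14, 25, 39, 49] ⇒ [17, 28, 42, 52]
  YnoIV TGTCT/3: at [35] ⇒ [38]

All cut coordinates (distinct, sorted): [17, 28, 33, 38, 42, 52]

Fragment lengths:
  [0,17): 17 bp
  [17,28): 11 bp
  [28,33): 5 bp
  [33,38): 5 bp
  [38,42): 4 bp
  [42,52): 10 bp
  [52,60): 8 bp

[4,5,5,8,10,11,17]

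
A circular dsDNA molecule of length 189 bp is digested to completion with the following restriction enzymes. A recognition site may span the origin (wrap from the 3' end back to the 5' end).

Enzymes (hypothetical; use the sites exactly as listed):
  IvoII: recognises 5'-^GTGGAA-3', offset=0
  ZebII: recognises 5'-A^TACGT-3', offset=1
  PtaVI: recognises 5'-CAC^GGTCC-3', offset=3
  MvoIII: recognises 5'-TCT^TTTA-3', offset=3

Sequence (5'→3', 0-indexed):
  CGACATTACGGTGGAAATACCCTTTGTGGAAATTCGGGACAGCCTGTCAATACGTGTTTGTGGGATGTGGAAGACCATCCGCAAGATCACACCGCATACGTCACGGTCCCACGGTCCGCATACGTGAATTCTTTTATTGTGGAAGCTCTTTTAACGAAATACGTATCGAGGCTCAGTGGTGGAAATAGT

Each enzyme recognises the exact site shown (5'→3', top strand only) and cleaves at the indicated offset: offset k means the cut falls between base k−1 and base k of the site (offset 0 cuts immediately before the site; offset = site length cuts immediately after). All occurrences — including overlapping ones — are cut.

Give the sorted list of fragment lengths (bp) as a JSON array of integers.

[6,8,8,8,10,11,12,15,16,19,21,25,30]

Site scan:
  IvoII GTGGAA/0: at [10, 25, 66, 138, 178] ⇒ [10, 25, 66, 138, 178]
  ZebII ATACGT/1: at [49, 95, 119, 158] ⇒ [50, 96, 120, 159]
  PtaVI CACGGTCC/3: at [101, 109] ⇒ [104, 112]
  MvoIII TCTTTTA/3: at [129, 146] ⇒ [132, 149]

Pooled cuts: [10, 25, 50, 66, 96, 104, 112, 120, 132, 138, 149, 159, 178]

Fragments:
  10→25: 15 bp
  25→50: 25 bp
  50→66: 16 bp
  66→96: 30 bp
  96→104: 8 bp
  104→112: 8 bp
  112→120: 8 bp
  120→132: 12 bp
  132→138: 6 bp
  138→149: 11 bp
  149→159: 10 bp
  159→178: 19 bp
  178→10 (wrap): 189-178+10 = 21 bp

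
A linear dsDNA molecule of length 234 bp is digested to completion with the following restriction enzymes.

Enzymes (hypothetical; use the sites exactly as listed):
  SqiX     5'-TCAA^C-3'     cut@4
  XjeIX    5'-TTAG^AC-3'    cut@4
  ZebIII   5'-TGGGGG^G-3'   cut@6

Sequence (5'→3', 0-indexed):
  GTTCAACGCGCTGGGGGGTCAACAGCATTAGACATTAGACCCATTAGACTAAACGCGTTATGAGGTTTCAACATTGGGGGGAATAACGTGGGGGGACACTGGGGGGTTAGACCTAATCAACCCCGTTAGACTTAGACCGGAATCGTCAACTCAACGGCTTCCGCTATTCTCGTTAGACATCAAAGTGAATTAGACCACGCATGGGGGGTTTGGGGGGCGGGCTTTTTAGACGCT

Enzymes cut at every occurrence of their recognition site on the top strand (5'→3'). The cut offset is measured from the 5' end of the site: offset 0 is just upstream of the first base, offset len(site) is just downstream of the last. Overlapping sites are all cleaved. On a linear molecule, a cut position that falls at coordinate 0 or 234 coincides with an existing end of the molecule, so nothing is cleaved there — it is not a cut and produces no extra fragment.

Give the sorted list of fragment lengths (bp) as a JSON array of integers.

Site scan:
  SqiX (TCAAC, off=4): starts [2, 18, 67, 116, 145, 150] → cuts [6, 22, 71, 120, 149, 154]
  XjeIX (TTAGAC, off=4): starts [27, 34, 43, 106, 125, 131, 172, 189, 225] → cuts [31, 38, 47, 110, 129, 135, 176, 193, 229]
  ZebIII (TGGGGGG, off=6): starts [11, 74, 88, 99, 201, 210] → cuts [17, 80, 94, 105, 207, 216]

Pooled cuts: [6, 17, 22, 31, 38, 47, 71, 80, 94, 105, 110, 120, 129, 135, 149, 154, 176, 193, 207, 216, 229]

Fragments:
  [0,6): 6 bp
  [6,17): 11 bp
  [17,22): 5 bp
  [22,31): 9 bp
  [31,38): 7 bp
  [38,47): 9 bp
  [47,71): 24 bp
  [71,80): 9 bp
  [80,94): 14 bp
  [94,105): 11 bp
  [105,110): 5 bp
  [110,120): 10 bp
  [120,129): 9 bp
  [129,135): 6 bp
  [135,149): 14 bp
  [149,154): 5 bp
  [154,176): 22 bp
  [176,193): 17 bp
  [193,207): 14 bp
  [207,216): 9 bp
  [216,229): 13 bp
  [229,234): 5 bp

[5,5,5,5,6,6,7,9,9,9,9,9,10,11,11,13,14,14,14,17,22,24]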